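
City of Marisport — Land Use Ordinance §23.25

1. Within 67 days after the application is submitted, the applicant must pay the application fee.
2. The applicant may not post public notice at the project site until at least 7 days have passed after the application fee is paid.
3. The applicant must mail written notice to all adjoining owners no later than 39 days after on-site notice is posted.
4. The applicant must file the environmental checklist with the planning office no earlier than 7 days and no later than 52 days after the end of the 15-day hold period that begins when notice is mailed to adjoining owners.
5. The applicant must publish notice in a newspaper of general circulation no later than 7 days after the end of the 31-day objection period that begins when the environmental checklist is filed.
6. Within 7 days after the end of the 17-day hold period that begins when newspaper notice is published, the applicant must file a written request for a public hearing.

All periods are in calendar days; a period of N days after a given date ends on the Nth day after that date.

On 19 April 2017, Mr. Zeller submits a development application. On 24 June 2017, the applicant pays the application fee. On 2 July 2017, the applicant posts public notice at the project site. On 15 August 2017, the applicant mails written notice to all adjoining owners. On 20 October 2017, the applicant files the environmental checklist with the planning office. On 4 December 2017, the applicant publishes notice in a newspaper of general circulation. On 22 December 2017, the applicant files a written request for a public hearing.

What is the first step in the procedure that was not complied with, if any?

Step 1: 67 days after 19 April 2017 (when the application is submitted) is 25 June 2017; done 24 June 2017 — timely.
Step 2: the earliest permitted date is 7 days after 24 June 2017 (when the application fee is paid), i.e. 1 July 2017; done 2 July 2017 — permitted.
Step 3: 39 days after 2 July 2017 (when on-site notice is posted) is 10 August 2017; not done until 15 August 2017, 5 days after the deadline.
No need to go further; step 3 was not satisfied.

Step 3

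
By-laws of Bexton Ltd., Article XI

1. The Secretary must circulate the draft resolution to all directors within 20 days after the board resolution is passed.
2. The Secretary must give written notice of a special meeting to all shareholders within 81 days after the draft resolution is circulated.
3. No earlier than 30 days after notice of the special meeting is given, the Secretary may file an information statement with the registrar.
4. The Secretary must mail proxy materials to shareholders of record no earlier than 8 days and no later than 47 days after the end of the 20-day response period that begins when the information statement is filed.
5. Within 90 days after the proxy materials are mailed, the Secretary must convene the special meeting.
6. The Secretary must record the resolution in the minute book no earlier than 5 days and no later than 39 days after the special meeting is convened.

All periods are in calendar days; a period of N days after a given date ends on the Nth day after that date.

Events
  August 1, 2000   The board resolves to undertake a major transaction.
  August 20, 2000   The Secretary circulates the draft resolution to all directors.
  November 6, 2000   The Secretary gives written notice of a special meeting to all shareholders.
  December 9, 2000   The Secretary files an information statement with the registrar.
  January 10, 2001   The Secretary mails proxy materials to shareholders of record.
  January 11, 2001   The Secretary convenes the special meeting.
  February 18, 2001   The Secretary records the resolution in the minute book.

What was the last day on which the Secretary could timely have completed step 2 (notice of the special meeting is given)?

November 9, 2000

Step 2 runs from August 20, 2000, when the draft resolution is circulated. 81 days after August 20, 2000 is November 9, 2000.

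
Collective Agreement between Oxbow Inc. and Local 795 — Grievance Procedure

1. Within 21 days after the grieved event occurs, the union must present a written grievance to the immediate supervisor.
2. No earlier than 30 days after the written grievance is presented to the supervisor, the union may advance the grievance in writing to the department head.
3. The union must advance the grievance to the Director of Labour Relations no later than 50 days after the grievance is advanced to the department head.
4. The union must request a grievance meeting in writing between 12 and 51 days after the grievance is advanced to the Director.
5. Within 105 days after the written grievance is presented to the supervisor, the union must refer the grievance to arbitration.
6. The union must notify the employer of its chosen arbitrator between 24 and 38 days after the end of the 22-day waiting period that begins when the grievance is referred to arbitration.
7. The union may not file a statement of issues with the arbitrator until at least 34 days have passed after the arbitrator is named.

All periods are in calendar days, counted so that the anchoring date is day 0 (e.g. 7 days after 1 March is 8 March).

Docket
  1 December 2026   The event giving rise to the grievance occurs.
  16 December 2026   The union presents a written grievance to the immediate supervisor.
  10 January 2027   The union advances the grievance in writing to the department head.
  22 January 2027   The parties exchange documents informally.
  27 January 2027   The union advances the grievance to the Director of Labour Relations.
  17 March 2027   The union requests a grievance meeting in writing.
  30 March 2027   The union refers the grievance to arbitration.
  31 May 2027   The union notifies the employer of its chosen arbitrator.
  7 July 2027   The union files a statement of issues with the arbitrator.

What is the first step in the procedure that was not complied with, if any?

Step 2

Step 1 — counting 21 days from 1 December 2026 (when the grieved event occurs) gives a deadline of 22 December 2026; completed 16 December 2026, before the deadline.
Step 2 — must wait 30 days from 16 December 2026 (when the written grievance is presented to the supervisor), so not before 15 January 2027; done 10 January 2027 — 5 days too early.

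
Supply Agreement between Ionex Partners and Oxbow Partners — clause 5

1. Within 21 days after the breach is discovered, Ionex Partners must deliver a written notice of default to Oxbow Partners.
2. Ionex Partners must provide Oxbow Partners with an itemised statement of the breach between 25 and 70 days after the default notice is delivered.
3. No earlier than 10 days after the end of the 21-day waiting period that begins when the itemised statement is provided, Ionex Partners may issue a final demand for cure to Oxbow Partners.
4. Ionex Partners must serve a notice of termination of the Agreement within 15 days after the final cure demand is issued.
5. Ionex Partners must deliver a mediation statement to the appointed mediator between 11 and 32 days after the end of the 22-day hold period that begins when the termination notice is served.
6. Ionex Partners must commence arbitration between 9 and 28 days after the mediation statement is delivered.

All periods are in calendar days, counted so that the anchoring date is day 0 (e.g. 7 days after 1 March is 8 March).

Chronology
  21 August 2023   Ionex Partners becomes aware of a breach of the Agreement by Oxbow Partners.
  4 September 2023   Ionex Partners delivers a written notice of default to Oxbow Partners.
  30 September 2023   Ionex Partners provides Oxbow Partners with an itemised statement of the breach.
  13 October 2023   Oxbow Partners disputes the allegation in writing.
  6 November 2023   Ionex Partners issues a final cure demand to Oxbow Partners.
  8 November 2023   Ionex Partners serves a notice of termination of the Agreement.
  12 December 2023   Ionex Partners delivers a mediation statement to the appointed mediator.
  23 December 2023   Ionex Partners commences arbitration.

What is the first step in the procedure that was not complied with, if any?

None — every step was satisfied

(1) due by 21 August 2023 + 21 days = 11 September 2023; 4 September 2023 is within that limit.
(2) the permitted window runs from 4 September 2023 + 25 = 29 September 2023 to 4 September 2023 + 70 = 13 November 2023; 30 September 2023 falls inside that range.
(3) permitted from 21 October 2023 + 10 days = 31 October 2023 onward; done 6 November 2023, after the minimum wait.
(4) due by 6 November 2023 + 15 days = 21 November 2023; 8 November 2023 is within that limit.
(5) the permitted window runs from 30 November 2023 + 11 = 11 December 2023 to 30 November 2023 + 32 = 1 January 2024; done 12 December 2023 — within the window.
(6) the permitted window runs from 12 December 2023 + 9 = 21 December 2023 to 12 December 2023 + 28 = 9 January 2024; done 23 December 2023, which is between those dates.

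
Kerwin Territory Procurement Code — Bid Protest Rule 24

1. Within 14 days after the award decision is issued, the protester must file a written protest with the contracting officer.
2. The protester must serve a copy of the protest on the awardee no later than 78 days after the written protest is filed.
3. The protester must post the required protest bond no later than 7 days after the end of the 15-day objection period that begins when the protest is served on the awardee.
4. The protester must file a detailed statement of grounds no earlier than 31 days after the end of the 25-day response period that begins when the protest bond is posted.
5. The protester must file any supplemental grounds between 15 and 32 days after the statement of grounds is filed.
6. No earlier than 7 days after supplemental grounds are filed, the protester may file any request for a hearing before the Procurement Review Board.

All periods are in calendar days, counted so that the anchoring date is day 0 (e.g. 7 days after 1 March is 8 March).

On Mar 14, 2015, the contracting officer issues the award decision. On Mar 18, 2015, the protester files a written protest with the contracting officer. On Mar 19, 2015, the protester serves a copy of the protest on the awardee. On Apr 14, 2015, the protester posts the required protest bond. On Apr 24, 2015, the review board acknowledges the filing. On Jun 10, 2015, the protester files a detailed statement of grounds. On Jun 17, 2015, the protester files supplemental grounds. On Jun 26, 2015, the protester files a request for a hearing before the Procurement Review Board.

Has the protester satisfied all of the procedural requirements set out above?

No

Step 1: 14 days after Mar 14, 2015 (when the award decision is issued) is Mar 28, 2015; Mar 18, 2015 is within that limit.
Step 2: 78 days after Mar 18, 2015 (when the written protest is filed) is Jun 4, 2015; completed Mar 19, 2015, before the deadline.
Step 3: 7 days after Apr 3, 2015 (end of the 15-day objection period, which began when the protest is served on the awardee on Mar 19, 2015) is Apr 10, 2015; done Apr 14, 2015 — 4 days late.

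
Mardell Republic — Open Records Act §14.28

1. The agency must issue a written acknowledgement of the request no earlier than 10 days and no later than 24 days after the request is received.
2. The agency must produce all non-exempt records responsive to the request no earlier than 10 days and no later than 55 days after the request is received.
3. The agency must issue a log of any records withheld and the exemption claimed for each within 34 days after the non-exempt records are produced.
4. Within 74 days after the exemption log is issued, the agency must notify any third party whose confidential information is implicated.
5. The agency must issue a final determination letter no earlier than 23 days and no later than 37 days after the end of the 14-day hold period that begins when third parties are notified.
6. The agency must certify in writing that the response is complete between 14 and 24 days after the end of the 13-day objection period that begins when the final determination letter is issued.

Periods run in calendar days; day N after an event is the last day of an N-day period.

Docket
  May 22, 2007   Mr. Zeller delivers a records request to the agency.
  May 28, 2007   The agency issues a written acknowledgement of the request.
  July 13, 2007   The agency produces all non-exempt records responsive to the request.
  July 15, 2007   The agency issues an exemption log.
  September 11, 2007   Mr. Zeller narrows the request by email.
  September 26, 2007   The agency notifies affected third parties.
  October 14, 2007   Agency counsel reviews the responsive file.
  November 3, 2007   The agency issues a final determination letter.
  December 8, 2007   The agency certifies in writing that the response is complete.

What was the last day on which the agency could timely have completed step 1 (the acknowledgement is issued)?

Step 1 runs from May 22, 2007, when the request is received. The window is 10–24 days after May 22, 2007; it closes on June 15, 2007.

June 15, 2007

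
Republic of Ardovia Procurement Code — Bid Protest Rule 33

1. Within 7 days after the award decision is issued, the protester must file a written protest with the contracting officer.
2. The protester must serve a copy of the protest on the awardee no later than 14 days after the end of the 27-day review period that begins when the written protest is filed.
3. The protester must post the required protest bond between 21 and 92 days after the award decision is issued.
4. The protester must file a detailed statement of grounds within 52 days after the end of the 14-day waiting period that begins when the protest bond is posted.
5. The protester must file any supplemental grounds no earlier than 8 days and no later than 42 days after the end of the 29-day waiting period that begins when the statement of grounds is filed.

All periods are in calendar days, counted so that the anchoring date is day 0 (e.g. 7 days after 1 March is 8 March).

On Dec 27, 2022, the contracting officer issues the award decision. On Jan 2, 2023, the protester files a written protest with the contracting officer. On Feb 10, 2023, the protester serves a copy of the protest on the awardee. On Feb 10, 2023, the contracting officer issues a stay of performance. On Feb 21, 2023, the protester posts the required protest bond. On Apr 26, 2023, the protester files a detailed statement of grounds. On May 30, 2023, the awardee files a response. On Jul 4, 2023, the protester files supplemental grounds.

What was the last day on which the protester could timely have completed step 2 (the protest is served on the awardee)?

The written protest is filed on Jan 2, 2023; the 27-day review period therefore ends Jan 29, 2023, and step 2 runs from that date. 14 days after Jan 29, 2023 is Feb 12, 2023.

Feb 12, 2023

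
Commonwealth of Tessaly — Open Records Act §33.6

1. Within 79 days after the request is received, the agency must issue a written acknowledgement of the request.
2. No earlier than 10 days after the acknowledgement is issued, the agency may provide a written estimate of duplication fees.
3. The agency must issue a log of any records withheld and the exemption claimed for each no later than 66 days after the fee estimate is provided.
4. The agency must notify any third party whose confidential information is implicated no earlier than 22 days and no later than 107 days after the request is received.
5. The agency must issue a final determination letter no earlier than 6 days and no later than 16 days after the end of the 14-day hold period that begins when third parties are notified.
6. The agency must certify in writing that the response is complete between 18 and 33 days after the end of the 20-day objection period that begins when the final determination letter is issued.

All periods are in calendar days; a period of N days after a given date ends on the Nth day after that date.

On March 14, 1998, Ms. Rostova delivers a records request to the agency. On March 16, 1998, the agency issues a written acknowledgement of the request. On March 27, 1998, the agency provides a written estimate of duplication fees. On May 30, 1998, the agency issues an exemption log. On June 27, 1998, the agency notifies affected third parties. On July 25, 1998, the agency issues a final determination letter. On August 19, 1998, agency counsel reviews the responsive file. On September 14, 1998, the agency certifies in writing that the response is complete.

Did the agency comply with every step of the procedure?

Yes

Step 1 — counting 79 days from March 14, 1998 (when the request is received) gives a deadline of June 1, 1998; completed March 16, 1998, before the deadline.
Step 2 — must wait 10 days from March 16, 1998 (when the acknowledgement is issued), so not before March 26, 1998; done March 27, 1998, after the minimum wait.
Step 3 — counting 66 days from March 27, 1998 (when the fee estimate is provided) gives a deadline of June 1, 1998; completed May 30, 1998, before the deadline.
Step 4 — 22 and 107 days from March 14, 1998 (when the request is received) are April 5, 1998 and June 29, 1998 respectively; June 27, 1998 falls inside that range.
Step 5 — 6 and 16 days from July 11, 1998 (end of the 14-day hold period, which began when third parties are notified on June 27, 1998) are July 17, 1998 and July 27, 1998 respectively; done July 25, 1998 — within the window.
Step 6 — 18 and 33 days from August 14, 1998 (end of the 20-day objection period, which began when the final determination letter is issued on July 25, 1998) are September 1, 1998 and September 16, 1998 respectively; done September 14, 1998 — within the window.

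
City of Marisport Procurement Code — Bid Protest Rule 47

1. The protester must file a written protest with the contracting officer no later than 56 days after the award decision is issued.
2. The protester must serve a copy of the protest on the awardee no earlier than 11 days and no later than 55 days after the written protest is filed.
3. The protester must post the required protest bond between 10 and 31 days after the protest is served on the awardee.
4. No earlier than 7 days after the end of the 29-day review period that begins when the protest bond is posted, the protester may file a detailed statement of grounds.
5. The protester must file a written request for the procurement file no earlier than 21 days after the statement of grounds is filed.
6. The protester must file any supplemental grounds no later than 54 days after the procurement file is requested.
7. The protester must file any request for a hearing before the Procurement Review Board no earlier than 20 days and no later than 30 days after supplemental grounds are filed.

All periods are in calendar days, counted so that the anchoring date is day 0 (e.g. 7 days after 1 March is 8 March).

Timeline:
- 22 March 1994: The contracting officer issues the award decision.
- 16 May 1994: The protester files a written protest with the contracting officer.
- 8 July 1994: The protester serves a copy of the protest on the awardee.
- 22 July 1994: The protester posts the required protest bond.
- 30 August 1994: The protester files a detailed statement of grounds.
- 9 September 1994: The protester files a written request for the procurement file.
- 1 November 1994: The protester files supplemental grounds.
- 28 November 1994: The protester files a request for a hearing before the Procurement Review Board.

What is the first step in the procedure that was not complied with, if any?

Step 5

Step 1 — counting 56 days from 22 March 1994 (when the award decision is issued) gives a deadline of 17 May 1994; completed 16 May 1994, before the deadline.
Step 2 — 11 and 55 days from 16 May 1994 (when the written protest is filed) are 27 May 1994 and 10 July 1994 respectively; done 8 July 1994, which is between those dates.
Step 3 — 10 and 31 days from 8 July 1994 (when the protest is served on the awardee) are 18 July 1994 and 8 August 1994 respectively; 22 July 1994 falls inside that range.
Step 4 — must wait 7 days from 20 August 1994 (end of the 29-day review period, which began when the protest bond is posted on 22 July 1994), so not before 27 August 1994; done 30 August 1994, after the minimum wait.
Step 5 — must wait 21 days from 30 August 1994 (when the statement of grounds is filed), so not before 20 September 1994; acted on 9 September 1994, 11 days prematurely.
The analysis stops there.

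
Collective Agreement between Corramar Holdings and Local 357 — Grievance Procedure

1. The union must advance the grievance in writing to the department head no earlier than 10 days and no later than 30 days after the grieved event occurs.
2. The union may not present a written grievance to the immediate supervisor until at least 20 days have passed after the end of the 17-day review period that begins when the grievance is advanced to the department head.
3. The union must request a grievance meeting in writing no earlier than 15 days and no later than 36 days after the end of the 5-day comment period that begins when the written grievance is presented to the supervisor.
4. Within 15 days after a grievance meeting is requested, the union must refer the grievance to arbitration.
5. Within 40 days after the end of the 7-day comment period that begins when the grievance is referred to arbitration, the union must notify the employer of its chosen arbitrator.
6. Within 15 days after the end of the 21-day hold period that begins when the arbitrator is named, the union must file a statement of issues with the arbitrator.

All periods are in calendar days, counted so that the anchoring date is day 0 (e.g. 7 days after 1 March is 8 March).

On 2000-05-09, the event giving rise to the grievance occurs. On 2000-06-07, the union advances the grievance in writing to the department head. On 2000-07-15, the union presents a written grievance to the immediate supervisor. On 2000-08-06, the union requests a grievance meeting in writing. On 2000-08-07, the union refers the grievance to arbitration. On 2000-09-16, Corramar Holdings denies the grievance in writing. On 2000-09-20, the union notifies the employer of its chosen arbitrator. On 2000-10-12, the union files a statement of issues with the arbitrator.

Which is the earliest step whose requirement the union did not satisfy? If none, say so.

None — every step was satisfied

Step 1: the window is 10–30 days after 2000-05-09 (when the grieved event occurs), so 2000-05-19 through 2000-06-08; done 2000-06-07, which is between those dates.
Step 2: the earliest permitted date is 20 days after 2000-06-24 (end of the 17-day review period, which began when the grievance is advanced to the department head on 2000-06-07), i.e. 2000-07-14; done 2000-07-15 — permitted.
Step 3: the window is 15–36 days after 2000-07-20 (end of the 5-day comment period, which began when the written grievance is presented to the supervisor on 2000-07-15), so 2000-08-04 through 2000-08-25; 2000-08-06 falls inside that range.
Step 4: 15 days after 2000-08-06 (when a grievance meeting is requested) is 2000-08-21; done 2000-08-07 — timely.
Step 5: 40 days after 2000-08-14 (end of the 7-day comment period, which began when the grievance is referred to arbitration on 2000-08-07) is 2000-09-23; done 2000-09-20 — timely.
Step 6: 15 days after 2000-10-11 (end of the 21-day hold period, which began when the arbitrator is named on 2000-09-20) is 2000-10-26; completed 2000-10-12, before the deadline.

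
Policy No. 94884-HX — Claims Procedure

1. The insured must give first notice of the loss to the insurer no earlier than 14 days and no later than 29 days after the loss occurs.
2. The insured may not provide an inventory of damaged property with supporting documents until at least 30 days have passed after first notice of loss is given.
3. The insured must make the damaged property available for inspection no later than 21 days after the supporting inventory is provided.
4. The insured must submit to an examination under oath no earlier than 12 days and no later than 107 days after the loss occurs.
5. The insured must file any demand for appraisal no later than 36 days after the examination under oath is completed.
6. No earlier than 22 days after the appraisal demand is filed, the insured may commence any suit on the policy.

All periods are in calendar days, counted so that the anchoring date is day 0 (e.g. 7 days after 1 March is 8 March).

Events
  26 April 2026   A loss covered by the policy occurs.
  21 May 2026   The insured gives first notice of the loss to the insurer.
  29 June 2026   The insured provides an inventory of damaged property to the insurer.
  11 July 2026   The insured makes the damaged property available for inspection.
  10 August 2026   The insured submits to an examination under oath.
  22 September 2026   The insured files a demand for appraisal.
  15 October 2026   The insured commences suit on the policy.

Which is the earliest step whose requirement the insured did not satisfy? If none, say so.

Step 5

(1) the permitted window runs from 26 April 2026 + 14 = 10 May 2026 to 26 April 2026 + 29 = 25 May 2026; 21 May 2026 falls inside that range.
(2) permitted from 21 May 2026 + 30 days = 20 June 2026 onward; done 29 June 2026 — permitted.
(3) due by 29 June 2026 + 21 days = 20 July 2026; 11 July 2026 is within that limit.
(4) the permitted window runs from 26 April 2026 + 12 = 8 May 2026 to 26 April 2026 + 107 = 11 August 2026; 10 August 2026 falls inside that range.
(5) due by 10 August 2026 + 36 days = 15 September 2026; 22 September 2026 misses that deadline by 7 days.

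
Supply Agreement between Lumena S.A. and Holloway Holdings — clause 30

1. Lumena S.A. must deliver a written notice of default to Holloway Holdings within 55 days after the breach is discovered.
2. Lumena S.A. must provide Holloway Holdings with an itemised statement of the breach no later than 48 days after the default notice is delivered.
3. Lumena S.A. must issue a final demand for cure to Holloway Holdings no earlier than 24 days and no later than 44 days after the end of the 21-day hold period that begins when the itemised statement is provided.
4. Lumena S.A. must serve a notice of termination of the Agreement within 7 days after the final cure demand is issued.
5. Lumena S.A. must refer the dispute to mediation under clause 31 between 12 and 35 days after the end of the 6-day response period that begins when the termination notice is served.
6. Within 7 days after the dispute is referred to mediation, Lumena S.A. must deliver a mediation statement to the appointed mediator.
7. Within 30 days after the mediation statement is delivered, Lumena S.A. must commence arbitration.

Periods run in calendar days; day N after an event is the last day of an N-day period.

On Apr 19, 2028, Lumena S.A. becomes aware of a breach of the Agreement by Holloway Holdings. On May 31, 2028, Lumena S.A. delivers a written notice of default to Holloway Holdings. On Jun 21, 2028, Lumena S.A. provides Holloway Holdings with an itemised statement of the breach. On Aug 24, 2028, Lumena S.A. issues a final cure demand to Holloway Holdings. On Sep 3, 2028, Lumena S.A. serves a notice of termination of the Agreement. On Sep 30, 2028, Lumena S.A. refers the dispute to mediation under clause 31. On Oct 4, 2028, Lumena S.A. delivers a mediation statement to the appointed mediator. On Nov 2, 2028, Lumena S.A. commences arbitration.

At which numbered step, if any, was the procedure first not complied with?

Step 1 — counting 55 days from Apr 19, 2028 (when the breach is discovered) gives a deadline of Jun 13, 2028; done May 31, 2028 — timely.
Step 2 — counting 48 days from May 31, 2028 (when the default notice is delivered) gives a deadline of Jul 18, 2028; Jun 21, 2028 is within that limit.
Step 3 — 24 and 44 days from Jul 12, 2028 (end of the 21-day hold period, which began when the itemised statement is provided on Jun 21, 2028) are Aug 5, 2028 and Aug 25, 2028 respectively; done Aug 24, 2028, which is between those dates.
Step 4 — counting 7 days from Aug 24, 2028 (when the final cure demand is issued) gives a deadline of Aug 31, 2028; Sep 3, 2028 misses that deadline by 3 days.
That is the first point of non-compliance.

Step 4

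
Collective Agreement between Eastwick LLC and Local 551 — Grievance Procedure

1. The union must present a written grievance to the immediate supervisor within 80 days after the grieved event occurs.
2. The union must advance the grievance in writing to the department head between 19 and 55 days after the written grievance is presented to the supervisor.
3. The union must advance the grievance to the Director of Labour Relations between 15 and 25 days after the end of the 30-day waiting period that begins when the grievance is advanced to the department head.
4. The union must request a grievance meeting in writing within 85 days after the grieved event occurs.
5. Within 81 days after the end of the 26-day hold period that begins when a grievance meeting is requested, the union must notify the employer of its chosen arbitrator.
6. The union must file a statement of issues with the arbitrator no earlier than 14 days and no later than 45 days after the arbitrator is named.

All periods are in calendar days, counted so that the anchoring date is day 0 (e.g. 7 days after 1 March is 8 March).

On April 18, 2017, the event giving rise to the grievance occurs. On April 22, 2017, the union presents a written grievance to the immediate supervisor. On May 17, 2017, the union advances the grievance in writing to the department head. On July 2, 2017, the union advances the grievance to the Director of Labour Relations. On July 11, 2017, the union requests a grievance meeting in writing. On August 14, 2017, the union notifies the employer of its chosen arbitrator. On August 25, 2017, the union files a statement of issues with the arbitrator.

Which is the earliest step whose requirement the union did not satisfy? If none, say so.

Step 1 — counting 80 days from April 18, 2017 (when the grieved event occurs) gives a deadline of July 7, 2017; April 22, 2017 is within that limit.
Step 2 — 19 and 55 days from April 22, 2017 (when the written grievance is presented to the supervisor) are May 11, 2017 and June 16, 2017 respectively; done May 17, 2017, which is between those dates.
Step 3 — 15 and 25 days from June 16, 2017 (end of the 30-day waiting period, which began when the grievance is advanced to the department head on May 17, 2017) are July 1, 2017 and July 11, 2017 respectively; July 2, 2017 falls inside that range.
Step 4 — counting 85 days from April 18, 2017 (when the grieved event occurs) gives a deadline of July 12, 2017; completed July 11, 2017, before the deadline.
Step 5 — counting 81 days from August 6, 2017 (end of the 26-day hold period, which began when a grievance meeting is requested on July 11, 2017) gives a deadline of October 26, 2017; done August 14, 2017 — timely.
Step 6 — 14 and 45 days from August 14, 2017 (when the arbitrator is named) are August 28, 2017 and September 28, 2017 respectively; August 25, 2017 is 3 days too early.

Step 6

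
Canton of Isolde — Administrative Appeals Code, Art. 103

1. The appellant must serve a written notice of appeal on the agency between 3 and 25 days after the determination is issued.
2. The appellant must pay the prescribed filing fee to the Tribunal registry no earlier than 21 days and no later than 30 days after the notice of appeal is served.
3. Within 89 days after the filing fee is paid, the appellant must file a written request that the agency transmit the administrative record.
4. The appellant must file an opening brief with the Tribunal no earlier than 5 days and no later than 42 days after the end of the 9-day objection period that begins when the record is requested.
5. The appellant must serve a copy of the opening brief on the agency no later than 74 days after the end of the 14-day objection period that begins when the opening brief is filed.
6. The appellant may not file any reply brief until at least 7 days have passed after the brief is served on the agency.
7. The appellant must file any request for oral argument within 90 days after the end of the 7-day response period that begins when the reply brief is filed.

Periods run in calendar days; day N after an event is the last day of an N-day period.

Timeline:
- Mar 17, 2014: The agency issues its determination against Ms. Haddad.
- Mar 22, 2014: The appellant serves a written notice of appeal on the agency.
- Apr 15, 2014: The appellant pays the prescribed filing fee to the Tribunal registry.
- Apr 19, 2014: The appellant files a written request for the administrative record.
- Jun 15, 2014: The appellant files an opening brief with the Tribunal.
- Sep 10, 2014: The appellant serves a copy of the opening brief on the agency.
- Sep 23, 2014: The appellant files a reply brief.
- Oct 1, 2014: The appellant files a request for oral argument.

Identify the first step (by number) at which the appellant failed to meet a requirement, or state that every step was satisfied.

Step 1: the window is 3–25 days after Mar 17, 2014 (when the determination is issued), so Mar 20, 2014 through Apr 11, 2014; Mar 22, 2014 falls inside that range.
Step 2: the window is 21–30 days after Mar 22, 2014 (when the notice of appeal is served), so Apr 12, 2014 through Apr 21, 2014; done Apr 15, 2014 — within the window.
Step 3: 89 days after Apr 15, 2014 (when the filing fee is paid) is Jul 13, 2014; done Apr 19, 2014 — timely.
Step 4: the window is 5–42 days after Apr 28, 2014 (end of the 9-day objection period, which began when the record is requested on Apr 19, 2014), so May 3, 2014 through Jun 9, 2014; done Jun 15, 2014 — 6 days after the window closed.
No need to go further; step 4 was not satisfied.

Step 4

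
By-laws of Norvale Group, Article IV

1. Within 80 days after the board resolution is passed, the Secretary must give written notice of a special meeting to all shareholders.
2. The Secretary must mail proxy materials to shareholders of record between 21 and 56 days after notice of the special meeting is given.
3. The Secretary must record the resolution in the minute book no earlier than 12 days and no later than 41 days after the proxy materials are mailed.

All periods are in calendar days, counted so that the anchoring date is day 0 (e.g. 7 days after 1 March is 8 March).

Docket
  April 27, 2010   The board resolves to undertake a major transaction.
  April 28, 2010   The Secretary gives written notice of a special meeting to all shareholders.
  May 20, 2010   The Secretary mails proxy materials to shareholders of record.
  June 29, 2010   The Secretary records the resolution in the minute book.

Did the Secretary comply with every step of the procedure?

Yes

(1) due by April 27, 2010 + 80 days = July 16, 2010; completed April 28, 2010, before the deadline.
(2) the permitted window runs from April 28, 2010 + 21 = May 19, 2010 to April 28, 2010 + 56 = June 23, 2010; May 20, 2010 falls inside that range.
(3) the permitted window runs from May 20, 2010 + 12 = June 1, 2010 to May 20, 2010 + 41 = June 30, 2010; done June 29, 2010, which is between those dates.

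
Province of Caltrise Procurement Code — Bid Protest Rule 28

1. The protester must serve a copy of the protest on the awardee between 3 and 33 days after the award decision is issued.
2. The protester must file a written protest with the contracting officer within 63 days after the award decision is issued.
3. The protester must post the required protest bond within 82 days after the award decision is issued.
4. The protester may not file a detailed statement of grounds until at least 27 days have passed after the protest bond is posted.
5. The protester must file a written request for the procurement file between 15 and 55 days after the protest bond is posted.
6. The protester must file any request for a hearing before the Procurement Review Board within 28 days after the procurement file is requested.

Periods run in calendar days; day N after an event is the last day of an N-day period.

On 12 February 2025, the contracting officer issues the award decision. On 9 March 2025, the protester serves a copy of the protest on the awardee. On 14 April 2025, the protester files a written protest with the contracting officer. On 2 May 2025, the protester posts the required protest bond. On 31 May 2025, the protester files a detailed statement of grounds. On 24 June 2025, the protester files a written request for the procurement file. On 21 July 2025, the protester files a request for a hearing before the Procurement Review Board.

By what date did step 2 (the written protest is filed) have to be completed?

Step 2 runs from 12 February 2025, when the award decision is issued. 63 days after 12 February 2025 is 16 April 2025.

16 April 2025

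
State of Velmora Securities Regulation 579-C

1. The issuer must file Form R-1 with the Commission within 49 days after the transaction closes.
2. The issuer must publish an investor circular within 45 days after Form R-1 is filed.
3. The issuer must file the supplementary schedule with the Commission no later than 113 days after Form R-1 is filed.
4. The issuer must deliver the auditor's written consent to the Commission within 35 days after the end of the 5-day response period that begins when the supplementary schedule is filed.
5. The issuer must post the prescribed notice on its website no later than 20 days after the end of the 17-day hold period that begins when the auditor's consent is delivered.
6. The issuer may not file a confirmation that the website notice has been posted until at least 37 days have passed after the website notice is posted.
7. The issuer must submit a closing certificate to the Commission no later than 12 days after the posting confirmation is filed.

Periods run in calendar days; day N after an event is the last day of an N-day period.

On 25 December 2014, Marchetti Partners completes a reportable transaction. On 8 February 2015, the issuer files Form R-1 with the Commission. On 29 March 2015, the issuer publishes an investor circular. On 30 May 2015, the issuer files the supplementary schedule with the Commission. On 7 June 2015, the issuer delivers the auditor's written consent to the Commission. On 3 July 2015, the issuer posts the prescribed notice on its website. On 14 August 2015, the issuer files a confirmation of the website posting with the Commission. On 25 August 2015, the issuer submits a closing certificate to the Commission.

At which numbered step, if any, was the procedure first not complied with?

Step 2

Step 1: 49 days after 25 December 2014 (when the transaction closes) is 12 February 2015; completed 8 February 2015, before the deadline.
Step 2: 45 days after 8 February 2015 (when Form R-1 is filed) is 25 March 2015; done 29 March 2015 — 4 days late.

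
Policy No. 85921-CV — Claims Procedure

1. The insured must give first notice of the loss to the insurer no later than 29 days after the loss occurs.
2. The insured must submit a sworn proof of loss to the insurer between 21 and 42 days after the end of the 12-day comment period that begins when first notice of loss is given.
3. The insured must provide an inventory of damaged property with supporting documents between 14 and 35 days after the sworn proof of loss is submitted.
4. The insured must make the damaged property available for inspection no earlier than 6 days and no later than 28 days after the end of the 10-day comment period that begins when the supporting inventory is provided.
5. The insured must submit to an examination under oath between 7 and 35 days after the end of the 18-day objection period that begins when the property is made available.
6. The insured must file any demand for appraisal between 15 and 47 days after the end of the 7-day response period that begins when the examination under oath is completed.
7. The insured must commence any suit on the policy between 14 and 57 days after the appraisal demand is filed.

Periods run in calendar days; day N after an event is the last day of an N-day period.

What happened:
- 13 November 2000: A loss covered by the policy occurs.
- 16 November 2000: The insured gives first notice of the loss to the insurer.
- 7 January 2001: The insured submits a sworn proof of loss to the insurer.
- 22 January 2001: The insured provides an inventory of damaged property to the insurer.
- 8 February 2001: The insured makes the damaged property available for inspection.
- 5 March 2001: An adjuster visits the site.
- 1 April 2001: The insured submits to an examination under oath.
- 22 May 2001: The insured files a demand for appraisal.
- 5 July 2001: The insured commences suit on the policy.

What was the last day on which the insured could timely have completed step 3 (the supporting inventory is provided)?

11 February 2001

Step 3 runs from 7 January 2001, when the sworn proof of loss is submitted. The window is 14–35 days after 7 January 2001; it closes on 11 February 2001.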